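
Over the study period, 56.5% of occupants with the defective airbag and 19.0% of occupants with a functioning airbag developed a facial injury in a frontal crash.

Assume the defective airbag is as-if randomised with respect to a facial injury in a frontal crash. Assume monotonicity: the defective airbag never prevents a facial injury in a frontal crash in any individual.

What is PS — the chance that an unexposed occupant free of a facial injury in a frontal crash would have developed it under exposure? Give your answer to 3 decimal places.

PS ≈ 0.463

p₁ = 0.565, p₀ = 0.19.
Under exogeneity and monotonicity, PS = (p₁ − p₀) / (1 − p₀).
PS = (0.565 − 0.19) / (1 − 0.19) = 0.375 / 0.81 ≈ 0.4630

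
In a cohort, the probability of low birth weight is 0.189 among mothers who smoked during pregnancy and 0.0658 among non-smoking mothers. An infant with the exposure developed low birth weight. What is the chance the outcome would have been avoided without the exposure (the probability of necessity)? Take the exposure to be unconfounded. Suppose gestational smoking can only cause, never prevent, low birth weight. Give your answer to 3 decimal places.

PN ≈ 0.652

Let p₁ = 0.189, p₀ = 0.0658.
Under exogeneity and monotonicity, PN = (p₁ − p₀) / p₁.
PN = (0.189 − 0.0658) / 0.189 = 0.1232 / 0.189 ≈ 0.6519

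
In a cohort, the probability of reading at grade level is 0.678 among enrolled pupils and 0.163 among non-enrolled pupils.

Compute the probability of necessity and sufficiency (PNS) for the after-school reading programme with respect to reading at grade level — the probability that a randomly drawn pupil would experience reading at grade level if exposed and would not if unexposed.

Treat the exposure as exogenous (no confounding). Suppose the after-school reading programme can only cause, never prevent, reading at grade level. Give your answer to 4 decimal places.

PNS ≈ 0.5150

Let p₁ = 0.678, p₀ = 0.163.
Under exogeneity and monotonicity, PNS = p₁ − p₀.
PNS = 0.678 − 0.163 = 0.515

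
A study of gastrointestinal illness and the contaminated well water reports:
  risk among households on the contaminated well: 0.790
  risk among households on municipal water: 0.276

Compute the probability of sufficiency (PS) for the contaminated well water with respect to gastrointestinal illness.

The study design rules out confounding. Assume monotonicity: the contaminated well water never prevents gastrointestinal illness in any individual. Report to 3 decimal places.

PS ≈ 0.710

Let p₁ = 0.79, p₀ = 0.276.
Under exogeneity and monotonicity, PS = (p₁ − p₀) / (1 − p₀).
PS = (0.79 − 0.276) / (1 − 0.276) = 0.514 / 0.724 ≈ 0.7099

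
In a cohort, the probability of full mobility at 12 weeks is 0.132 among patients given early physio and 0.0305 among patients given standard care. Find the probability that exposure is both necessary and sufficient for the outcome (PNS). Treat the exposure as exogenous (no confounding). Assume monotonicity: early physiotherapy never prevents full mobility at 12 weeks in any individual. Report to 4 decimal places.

Let p₁ = 0.132, p₀ = 0.0305.
Under exogeneity and monotonicity, PNS = p₁ − p₀.
PNS = 0.132 − 0.0305 = 0.1015

PNS ≈ 0.1015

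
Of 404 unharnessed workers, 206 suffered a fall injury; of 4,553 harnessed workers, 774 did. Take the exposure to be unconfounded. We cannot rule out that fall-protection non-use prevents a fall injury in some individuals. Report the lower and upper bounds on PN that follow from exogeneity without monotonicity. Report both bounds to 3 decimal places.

p₁ = P(outcome | exposed) = 206/404 = 0.5099
p₀ = P(outcome | unexposed) = 774/4553 = 0.17
Under exogeneity alone the bounds on PN are max{0,(p₁−p₀)/p₁} ≤ PN ≤ min{1,(1−p₀)/p₁}.
  lower = (p₁ − p₀)/p₁ = 0.3399 / 0.5099 ≈ 0.6666
  upper = min{1, (1 − p₀)/p₁} = 0.83 / 0.5099 ≈ 1.6278 → capped at 1

0.667 ≤ PN ≤ 1.000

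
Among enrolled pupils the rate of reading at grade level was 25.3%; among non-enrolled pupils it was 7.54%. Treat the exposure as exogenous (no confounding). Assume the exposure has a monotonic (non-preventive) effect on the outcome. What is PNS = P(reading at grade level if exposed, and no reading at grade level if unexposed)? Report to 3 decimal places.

PNS ≈ 0.178

p₁ = 0.253, p₀ = 0.0754.
Under exogeneity and monotonicity, PNS = p₁ − p₀.
PNS = 0.253 − 0.0754 = 0.1776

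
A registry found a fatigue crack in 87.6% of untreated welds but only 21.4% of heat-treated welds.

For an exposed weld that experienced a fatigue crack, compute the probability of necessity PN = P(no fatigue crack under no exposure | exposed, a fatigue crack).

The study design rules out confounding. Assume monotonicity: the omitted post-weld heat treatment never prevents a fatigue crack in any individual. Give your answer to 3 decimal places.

PN ≈ 0.756

p₁ = 0.876, p₀ = 0.214.
Under exogeneity and monotonicity, PN = (p₁ − p₀) / p₁.
PN = (0.876 − 0.214) / 0.876 = 0.662 / 0.876 ≈ 0.7557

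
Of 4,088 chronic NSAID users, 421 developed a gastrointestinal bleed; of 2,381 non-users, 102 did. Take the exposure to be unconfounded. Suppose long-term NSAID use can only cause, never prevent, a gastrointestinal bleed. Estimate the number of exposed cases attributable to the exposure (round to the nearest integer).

about 246 cases

p₁ = P(outcome | exposed) = 421/4088 = 0.10298
p₀ = P(outcome | unexposed) = 102/2381 = 0.042839
PN = (p₁ − p₀)/p₁ = (0.10298 − 0.042839) / 0.10298 ≈ 0.58402.
Attributable cases ≈ PN × (exposed cases) = 0.58402 × 421 ≈ 245.87.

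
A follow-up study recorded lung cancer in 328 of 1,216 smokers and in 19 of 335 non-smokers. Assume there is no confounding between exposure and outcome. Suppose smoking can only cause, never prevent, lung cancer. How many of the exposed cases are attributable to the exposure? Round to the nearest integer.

p₁ = P(outcome | exposed) = 328/1216 = 0.26974
p₀ = P(outcome | unexposed) = 19/335 = 0.056716
PN = (p₁ − p₀)/p₁ = (0.26974 − 0.056716) / 0.26974 ≈ 0.78973.
Attributable cases ≈ PN × (exposed cases) = 0.78973 × 328 ≈ 259.03.

about 259 cases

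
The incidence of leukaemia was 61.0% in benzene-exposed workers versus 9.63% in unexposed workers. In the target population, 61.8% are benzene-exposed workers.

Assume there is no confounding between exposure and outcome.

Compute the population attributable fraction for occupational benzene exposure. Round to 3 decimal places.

p₁ = 0.61, p₀ = 0.0963.
Overall risk P(Y=1) = π·p₁ + (1−π)·p₀ = 0.618×0.61 + 0.382×0.0963 = 0.41377.
Under exogeneity, PAF = [P(Y=1) − p₀] / P(Y=1).
PAF = (0.41377 − 0.0963) / 0.41377 ≈ 0.7673

PAF ≈ 0.767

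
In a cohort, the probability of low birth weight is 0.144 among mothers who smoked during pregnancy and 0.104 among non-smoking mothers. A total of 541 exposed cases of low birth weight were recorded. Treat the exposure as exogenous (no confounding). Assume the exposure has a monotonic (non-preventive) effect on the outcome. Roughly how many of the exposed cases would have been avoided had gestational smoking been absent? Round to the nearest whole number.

Let p₁ = 0.144, p₀ = 0.104.
PN = (p₁ − p₀)/p₁ = (0.144 − 0.104) / 0.144 ≈ 0.27778.
Attributable cases ≈ PN × (exposed cases) = 0.27778 × 541 ≈ 150.28.

about 150 cases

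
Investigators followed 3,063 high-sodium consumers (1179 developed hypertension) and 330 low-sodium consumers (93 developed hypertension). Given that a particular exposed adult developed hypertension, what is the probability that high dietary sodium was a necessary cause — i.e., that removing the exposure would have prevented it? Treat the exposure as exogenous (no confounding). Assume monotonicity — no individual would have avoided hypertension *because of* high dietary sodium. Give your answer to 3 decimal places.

PN ≈ 0.268

p₁ = P(outcome | exposed) = 1179/3063 = 0.38492
p₀ = P(outcome | unexposed) = 93/330 = 0.28182
Under exogeneity and monotonicity, PN = (p₁ − p₀) / p₁.
PN = (0.38492 − 0.28182) / 0.38492 = 0.1031 / 0.38492 ≈ 0.2678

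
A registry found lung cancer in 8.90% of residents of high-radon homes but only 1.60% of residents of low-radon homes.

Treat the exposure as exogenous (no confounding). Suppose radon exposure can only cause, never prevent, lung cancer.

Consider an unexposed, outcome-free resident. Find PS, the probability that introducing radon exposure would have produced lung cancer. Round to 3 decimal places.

PS ≈ 0.074

p₁ = 0.089, p₀ = 0.016.
Under exogeneity and monotonicity, PS = (p₁ − p₀) / (1 − p₀).
PS = (0.089 − 0.016) / (1 − 0.016) = 0.073 / 0.984 ≈ 0.0742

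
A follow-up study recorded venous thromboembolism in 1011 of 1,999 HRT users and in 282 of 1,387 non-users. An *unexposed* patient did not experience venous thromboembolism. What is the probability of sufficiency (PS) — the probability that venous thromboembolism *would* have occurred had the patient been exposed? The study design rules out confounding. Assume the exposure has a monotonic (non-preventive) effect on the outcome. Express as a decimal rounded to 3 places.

PS ≈ 0.380

p₁ = P(outcome | exposed) = 1011/1999 = 0.50575
p₀ = P(outcome | unexposed) = 282/1387 = 0.20332
Under exogeneity and monotonicity, PS = (p₁ − p₀) / (1 − p₀).
PS = (0.50575 − 0.20332) / (1 − 0.20332) = 0.30244 / 0.79668 ≈ 0.3796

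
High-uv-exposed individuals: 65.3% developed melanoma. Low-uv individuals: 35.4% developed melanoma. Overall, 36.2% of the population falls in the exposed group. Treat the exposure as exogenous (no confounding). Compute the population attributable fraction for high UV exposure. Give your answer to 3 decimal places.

PAF ≈ 0.234

p₁ = 0.653, p₀ = 0.354.
Overall risk P(Y=1) = π·p₁ + (1−π)·p₀ = 0.362×0.653 + 0.638×0.354 = 0.46224.
Under exogeneity, PAF = [P(Y=1) − p₀] / P(Y=1).
PAF = (0.46224 − 0.354) / 0.46224 ≈ 0.2342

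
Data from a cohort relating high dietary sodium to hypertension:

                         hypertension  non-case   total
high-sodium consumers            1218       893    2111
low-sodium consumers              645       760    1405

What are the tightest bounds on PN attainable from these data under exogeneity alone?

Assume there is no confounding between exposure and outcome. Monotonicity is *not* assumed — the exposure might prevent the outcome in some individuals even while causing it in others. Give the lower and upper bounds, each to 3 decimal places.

0.204 ≤ PN ≤ 0.938

p₁ = P(outcome | exposed) = 1218/2111 = 0.57698
p₀ = P(outcome | unexposed) = 645/1405 = 0.45907
Under exogeneity alone the bounds on PN are max{0,(p₁−p₀)/p₁} ≤ PN ≤ min{1,(1−p₀)/p₁}.
  lower = (p₁ − p₀)/p₁ = 0.1179 / 0.57698 ≈ 0.2043
  upper = min{1, (1 − p₀)/p₁} = 0.54093 / 0.57698 ≈ 0.9375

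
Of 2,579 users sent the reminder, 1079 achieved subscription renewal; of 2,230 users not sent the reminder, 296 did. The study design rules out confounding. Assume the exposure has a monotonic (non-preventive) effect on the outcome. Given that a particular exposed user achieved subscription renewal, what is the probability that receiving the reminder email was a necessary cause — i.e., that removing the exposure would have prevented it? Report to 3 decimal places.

PN ≈ 0.683

p₁ = P(outcome | exposed) = 1079/2579 = 0.41838
p₀ = P(outcome | unexposed) = 296/2230 = 0.13274
Under exogeneity and monotonicity, PN = (p₁ − p₀) / p₁.
PN = (0.41838 − 0.13274) / 0.41838 = 0.28564 / 0.41838 ≈ 0.6827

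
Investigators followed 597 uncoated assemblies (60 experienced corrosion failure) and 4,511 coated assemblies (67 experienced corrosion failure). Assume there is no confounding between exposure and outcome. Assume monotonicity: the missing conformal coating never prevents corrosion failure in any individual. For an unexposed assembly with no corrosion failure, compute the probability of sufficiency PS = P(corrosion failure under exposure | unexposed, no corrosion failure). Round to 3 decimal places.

p₁ = P(outcome | exposed) = 60/597 = 0.1005
p₀ = P(outcome | unexposed) = 67/4511 = 0.014853
Under exogeneity and monotonicity, PS = (p₁ − p₀) / (1 − p₀).
PS = (0.1005 − 0.014853) / (1 − 0.014853) = 0.08565 / 0.98515 ≈ 0.0869

PS ≈ 0.087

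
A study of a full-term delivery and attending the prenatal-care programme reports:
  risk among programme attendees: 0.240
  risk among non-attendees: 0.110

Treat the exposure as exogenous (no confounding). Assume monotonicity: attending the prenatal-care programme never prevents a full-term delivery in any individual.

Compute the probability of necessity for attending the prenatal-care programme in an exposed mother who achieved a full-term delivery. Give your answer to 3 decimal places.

Let p₁ = 0.24, p₀ = 0.11.
Under exogeneity and monotonicity, PN = (p₁ − p₀) / p₁.
PN = (0.24 − 0.11) / 0.24 = 0.13 / 0.24 ≈ 0.5417

PN ≈ 0.542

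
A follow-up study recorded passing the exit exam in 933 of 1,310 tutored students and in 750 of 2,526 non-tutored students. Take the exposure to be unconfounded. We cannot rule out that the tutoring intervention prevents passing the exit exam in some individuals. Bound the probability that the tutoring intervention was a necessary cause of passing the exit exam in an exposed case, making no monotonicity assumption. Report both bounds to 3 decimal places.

0.583 ≤ PN ≤ 0.987

p₁ = P(outcome | exposed) = 933/1310 = 0.71221
p₀ = P(outcome | unexposed) = 750/2526 = 0.29691
Under exogeneity alone the bounds on PN are max{0,(p₁−p₀)/p₁} ≤ PN ≤ min{1,(1−p₀)/p₁}.
  lower = (p₁ − p₀)/p₁ = 0.4153 / 0.71221 ≈ 0.5831
  upper = min{1, (1 − p₀)/p₁} = 0.70309 / 0.71221 ≈ 0.9872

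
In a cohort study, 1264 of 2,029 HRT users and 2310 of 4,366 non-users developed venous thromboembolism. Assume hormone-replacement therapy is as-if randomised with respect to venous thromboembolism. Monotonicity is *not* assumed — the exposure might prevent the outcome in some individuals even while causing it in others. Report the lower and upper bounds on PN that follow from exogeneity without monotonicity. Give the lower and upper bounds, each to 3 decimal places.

p₁ = P(outcome | exposed) = 1264/2029 = 0.62297
p₀ = P(outcome | unexposed) = 2310/4366 = 0.52909
Under exogeneity alone the bounds on PN are max{0,(p₁−p₀)/p₁} ≤ PN ≤ min{1,(1−p₀)/p₁}.
  lower = (p₁ − p₀)/p₁ = 0.093879 / 0.62297 ≈ 0.1507
  upper = min{1, (1 − p₀)/p₁} = 0.47091 / 0.62297 ≈ 0.7559

0.151 ≤ PN ≤ 0.756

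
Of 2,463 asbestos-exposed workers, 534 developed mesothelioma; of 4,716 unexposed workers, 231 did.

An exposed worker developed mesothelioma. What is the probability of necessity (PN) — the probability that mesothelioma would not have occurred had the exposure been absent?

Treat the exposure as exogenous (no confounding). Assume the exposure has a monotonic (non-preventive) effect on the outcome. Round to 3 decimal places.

PN ≈ 0.774

p₁ = P(outcome | exposed) = 534/2463 = 0.21681
p₀ = P(outcome | unexposed) = 231/4716 = 0.048982
Under exogeneity and monotonicity, PN = (p₁ − p₀) / p₁.
PN = (0.21681 − 0.048982) / 0.21681 = 0.16783 / 0.21681 ≈ 0.7741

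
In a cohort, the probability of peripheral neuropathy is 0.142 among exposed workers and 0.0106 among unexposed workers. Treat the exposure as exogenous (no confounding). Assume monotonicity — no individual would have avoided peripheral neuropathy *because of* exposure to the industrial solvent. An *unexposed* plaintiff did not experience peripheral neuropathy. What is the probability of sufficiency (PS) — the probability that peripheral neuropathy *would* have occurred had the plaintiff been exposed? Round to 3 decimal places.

Let p₁ = 0.142, p₀ = 0.0106.
Under exogeneity and monotonicity, PS = (p₁ − p₀) / (1 − p₀).
PS = (0.142 − 0.0106) / (1 − 0.0106) = 0.1314 / 0.9894 ≈ 0.1328

PS ≈ 0.133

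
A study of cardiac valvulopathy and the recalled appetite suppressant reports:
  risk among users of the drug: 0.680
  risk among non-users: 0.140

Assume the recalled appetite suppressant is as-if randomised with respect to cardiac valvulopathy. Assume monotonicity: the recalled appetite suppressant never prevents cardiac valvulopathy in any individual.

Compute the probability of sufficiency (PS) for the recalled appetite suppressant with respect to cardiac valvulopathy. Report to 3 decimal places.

PS ≈ 0.628

Let p₁ = 0.68, p₀ = 0.14.
Under exogeneity and monotonicity, PS = (p₁ − p₀) / (1 − p₀).
PS = (0.68 − 0.14) / (1 − 0.14) = 0.54 / 0.86 ≈ 0.6279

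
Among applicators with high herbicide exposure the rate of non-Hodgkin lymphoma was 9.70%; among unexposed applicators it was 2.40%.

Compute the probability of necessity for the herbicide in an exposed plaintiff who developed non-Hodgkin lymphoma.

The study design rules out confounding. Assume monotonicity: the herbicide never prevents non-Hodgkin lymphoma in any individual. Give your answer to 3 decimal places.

p₁ = 0.097, p₀ = 0.024.
Under exogeneity and monotonicity, PN = (p₁ − p₀) / p₁.
PN = (0.097 − 0.024) / 0.097 = 0.073 / 0.097 ≈ 0.7526

PN ≈ 0.753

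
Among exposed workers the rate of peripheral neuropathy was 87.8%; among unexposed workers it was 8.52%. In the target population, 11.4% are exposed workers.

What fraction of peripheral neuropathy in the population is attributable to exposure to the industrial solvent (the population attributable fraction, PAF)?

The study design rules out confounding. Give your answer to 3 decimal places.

PAF ≈ 0.515

p₁ = 0.878, p₀ = 0.0852.
Overall risk P(Y=1) = π·p₁ + (1−π)·p₀ = 0.114×0.878 + 0.886×0.0852 = 0.17558.
Under exogeneity, PAF = [P(Y=1) − p₀] / P(Y=1).
PAF = (0.17558 − 0.0852) / 0.17558 ≈ 0.5147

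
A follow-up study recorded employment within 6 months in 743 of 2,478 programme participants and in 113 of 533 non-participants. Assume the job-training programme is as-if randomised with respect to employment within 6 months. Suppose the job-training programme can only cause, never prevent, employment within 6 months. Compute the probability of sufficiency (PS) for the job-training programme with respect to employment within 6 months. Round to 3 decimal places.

p₁ = P(outcome | exposed) = 743/2478 = 0.29984
p₀ = P(outcome | unexposed) = 113/533 = 0.21201
Under exogeneity and monotonicity, PS = (p₁ − p₀) / (1 − p₀).
PS = (0.29984 − 0.21201) / (1 − 0.21201) = 0.087831 / 0.78799 ≈ 0.1115

PS ≈ 0.111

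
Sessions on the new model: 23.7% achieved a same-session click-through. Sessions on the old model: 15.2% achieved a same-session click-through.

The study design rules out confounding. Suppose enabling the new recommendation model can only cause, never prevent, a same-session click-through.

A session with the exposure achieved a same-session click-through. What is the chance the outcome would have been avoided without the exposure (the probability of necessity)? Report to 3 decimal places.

PN ≈ 0.359

p₁ = 0.237, p₀ = 0.152.
Under exogeneity and monotonicity, PN = (p₁ − p₀) / p₁.
PN = (0.237 − 0.152) / 0.237 = 0.085 / 0.237 ≈ 0.3586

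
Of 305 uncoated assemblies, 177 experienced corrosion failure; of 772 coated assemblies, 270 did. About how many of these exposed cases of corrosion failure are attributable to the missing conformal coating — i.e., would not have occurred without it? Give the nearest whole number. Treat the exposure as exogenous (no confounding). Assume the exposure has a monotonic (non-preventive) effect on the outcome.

about 70 cases

p₁ = P(outcome | exposed) = 177/305 = 0.58033
p₀ = P(outcome | unexposed) = 270/772 = 0.34974
PN = (p₁ − p₀)/p₁ = (0.58033 − 0.34974) / 0.58033 ≈ 0.39734.
Attributable cases ≈ PN × (exposed cases) = 0.39734 × 177 ≈ 70.33.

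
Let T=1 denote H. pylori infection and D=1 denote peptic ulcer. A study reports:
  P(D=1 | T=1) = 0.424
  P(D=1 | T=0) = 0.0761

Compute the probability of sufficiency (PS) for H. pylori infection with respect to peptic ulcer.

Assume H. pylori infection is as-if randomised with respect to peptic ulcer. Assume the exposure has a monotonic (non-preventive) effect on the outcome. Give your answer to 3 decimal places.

PS ≈ 0.377

Let p₁ = 0.424, p₀ = 0.0761.
Under exogeneity and monotonicity, PS = (p₁ − p₀) / (1 − p₀).
PS = (0.424 − 0.0761) / (1 − 0.0761) = 0.3479 / 0.9239 ≈ 0.3766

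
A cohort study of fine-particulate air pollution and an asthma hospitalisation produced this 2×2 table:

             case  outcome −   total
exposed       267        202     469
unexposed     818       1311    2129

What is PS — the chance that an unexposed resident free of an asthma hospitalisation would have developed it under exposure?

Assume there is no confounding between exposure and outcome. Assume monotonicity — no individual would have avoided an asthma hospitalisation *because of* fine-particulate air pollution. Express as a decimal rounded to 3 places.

PS ≈ 0.301

p₁ = P(outcome | exposed) = 267/469 = 0.5693
p₀ = P(outcome | unexposed) = 818/2129 = 0.38422
Under exogeneity and monotonicity, PS = (p₁ − p₀) / (1 − p₀).
PS = (0.5693 − 0.38422) / (1 − 0.38422) = 0.18508 / 0.61578 ≈ 0.3006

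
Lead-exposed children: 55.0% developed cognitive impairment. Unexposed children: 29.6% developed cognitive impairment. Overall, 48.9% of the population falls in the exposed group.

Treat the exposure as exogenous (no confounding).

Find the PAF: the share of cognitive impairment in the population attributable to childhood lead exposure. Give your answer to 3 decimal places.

p₁ = 0.55, p₀ = 0.296.
Overall risk P(Y=1) = π·p₁ + (1−π)·p₀ = 0.489×0.55 + 0.511×0.296 = 0.42021.
Under exogeneity, PAF = [P(Y=1) − p₀] / P(Y=1).
PAF = (0.42021 − 0.296) / 0.42021 ≈ 0.2956

PAF ≈ 0.296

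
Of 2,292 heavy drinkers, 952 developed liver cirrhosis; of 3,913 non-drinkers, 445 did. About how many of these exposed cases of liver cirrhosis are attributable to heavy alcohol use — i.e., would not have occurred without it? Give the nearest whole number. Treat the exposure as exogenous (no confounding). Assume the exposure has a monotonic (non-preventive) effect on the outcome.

p₁ = P(outcome | exposed) = 952/2292 = 0.41536
p₀ = P(outcome | unexposed) = 445/3913 = 0.11372
PN = (p₁ − p₀)/p₁ = (0.41536 − 0.11372) / 0.41536 ≈ 0.72620.
Attributable cases ≈ PN × (exposed cases) = 0.72620 × 952 ≈ 691.35.

about 691 cases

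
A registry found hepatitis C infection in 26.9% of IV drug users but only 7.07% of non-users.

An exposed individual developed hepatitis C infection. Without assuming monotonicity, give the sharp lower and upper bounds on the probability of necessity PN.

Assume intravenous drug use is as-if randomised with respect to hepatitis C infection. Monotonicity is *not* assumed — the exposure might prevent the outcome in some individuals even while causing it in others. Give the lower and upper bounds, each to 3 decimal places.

p₁ = 0.269, p₀ = 0.0707.
Under exogeneity alone the bounds on PN are max{0,(p₁−p₀)/p₁} ≤ PN ≤ min{1,(1−p₀)/p₁}.
  lower = (p₁ − p₀)/p₁ = 0.1983 / 0.269 ≈ 0.7372
  upper = min{1, (1 − p₀)/p₁} = 0.9293 / 0.269 ≈ 3.4546 → capped at 1

0.737 ≤ PN ≤ 1.000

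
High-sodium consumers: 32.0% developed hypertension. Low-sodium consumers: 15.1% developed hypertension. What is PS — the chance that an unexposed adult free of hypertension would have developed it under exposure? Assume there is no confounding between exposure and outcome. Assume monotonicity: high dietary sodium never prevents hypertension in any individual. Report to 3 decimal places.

PS ≈ 0.199

p₁ = 0.32, p₀ = 0.151.
Under exogeneity and monotonicity, PS = (p₁ − p₀) / (1 − p₀).
PS = (0.32 − 0.151) / (1 − 0.151) = 0.169 / 0.849 ≈ 0.1991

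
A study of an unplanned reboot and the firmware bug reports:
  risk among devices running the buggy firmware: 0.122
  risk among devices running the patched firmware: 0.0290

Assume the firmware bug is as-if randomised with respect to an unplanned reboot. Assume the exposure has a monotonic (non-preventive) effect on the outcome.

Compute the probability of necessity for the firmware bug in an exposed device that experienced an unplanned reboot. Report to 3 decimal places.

PN ≈ 0.762

Let p₁ = 0.122, p₀ = 0.029.
Under exogeneity and monotonicity, PN = (p₁ − p₀) / p₁.
PN = (0.122 − 0.029) / 0.122 = 0.093 / 0.122 ≈ 0.7623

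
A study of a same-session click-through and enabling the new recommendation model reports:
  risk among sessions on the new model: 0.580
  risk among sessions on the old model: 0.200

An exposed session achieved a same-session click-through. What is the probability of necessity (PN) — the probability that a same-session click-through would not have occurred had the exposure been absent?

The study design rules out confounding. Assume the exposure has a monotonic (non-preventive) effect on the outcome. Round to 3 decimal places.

Let p₁ = 0.58, p₀ = 0.2.
Under exogeneity and monotonicity, PN = (p₁ − p₀) / p₁.
PN = (0.58 − 0.2) / 0.58 = 0.38 / 0.58 ≈ 0.6552

PN ≈ 0.655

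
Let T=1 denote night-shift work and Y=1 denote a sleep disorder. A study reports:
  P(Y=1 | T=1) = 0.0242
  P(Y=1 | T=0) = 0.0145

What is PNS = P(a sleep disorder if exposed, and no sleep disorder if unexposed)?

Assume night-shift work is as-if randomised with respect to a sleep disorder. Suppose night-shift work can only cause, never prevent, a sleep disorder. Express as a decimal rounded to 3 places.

PNS ≈ 0.010

Let p₁ = 0.0242, p₀ = 0.0145.
Under exogeneity and monotonicity, PNS = p₁ − p₀.
PNS = 0.0242 − 0.0145 = 0.0097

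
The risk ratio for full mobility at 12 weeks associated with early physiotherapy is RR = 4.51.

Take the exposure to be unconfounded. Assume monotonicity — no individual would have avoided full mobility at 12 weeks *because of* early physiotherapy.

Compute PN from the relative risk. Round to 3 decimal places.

PN ≈ 0.778

Under exogeneity and monotonicity, PN = (RR − 1) / RR = 1 − 1/RR.
PN = (4.51 − 1) / 4.51 = 3.51 / 4.51 ≈ 0.7783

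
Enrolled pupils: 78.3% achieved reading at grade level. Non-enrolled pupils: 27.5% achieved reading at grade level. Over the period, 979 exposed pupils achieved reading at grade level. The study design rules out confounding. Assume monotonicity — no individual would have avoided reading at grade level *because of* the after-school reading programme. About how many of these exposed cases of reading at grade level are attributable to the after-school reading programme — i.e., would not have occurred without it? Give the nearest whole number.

p₁ = 0.783, p₀ = 0.275.
PN = (p₁ − p₀)/p₁ = (0.783 − 0.275) / 0.783 ≈ 0.64879.
Attributable cases ≈ PN × (exposed cases) = 0.64879 × 979 ≈ 635.16.

about 635 cases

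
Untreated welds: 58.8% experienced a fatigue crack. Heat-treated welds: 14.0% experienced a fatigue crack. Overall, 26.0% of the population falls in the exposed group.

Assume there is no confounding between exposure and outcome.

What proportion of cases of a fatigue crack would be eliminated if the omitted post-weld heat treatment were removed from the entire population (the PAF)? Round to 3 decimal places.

p₁ = 0.588, p₀ = 0.14.
Overall risk P(Y=1) = π·p₁ + (1−π)·p₀ = 0.26×0.588 + 0.74×0.14 = 0.25648.
Under exogeneity, PAF = [P(Y=1) − p₀] / P(Y=1).
PAF = (0.25648 − 0.14) / 0.25648 ≈ 0.4541

PAF ≈ 0.454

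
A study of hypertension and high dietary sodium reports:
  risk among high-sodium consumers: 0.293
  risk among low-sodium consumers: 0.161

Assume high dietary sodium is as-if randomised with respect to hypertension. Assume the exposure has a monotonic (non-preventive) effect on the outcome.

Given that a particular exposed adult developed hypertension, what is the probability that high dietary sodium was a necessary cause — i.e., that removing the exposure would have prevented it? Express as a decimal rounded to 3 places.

Let p₁ = 0.293, p₀ = 0.161.
Under exogeneity and monotonicity, PN = (p₁ − p₀) / p₁.
PN = (0.293 − 0.161) / 0.293 = 0.132 / 0.293 ≈ 0.4505

PN ≈ 0.451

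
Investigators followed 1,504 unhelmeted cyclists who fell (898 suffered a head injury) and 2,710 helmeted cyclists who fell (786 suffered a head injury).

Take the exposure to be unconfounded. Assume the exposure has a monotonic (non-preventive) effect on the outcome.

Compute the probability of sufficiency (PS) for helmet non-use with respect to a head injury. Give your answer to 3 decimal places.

PS ≈ 0.432

p₁ = P(outcome | exposed) = 898/1504 = 0.59707
p₀ = P(outcome | unexposed) = 786/2710 = 0.29004
Under exogeneity and monotonicity, PS = (p₁ − p₀) / (1 − p₀).
PS = (0.59707 − 0.29004) / (1 − 0.29004) = 0.30704 / 0.70996 ≈ 0.4325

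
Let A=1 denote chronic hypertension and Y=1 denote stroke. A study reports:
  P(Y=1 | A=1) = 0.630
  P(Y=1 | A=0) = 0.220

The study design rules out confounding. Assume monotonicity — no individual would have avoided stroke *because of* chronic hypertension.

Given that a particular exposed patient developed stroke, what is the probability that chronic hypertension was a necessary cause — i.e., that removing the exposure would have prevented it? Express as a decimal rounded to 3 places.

PN ≈ 0.651

Let p₁ = 0.63, p₀ = 0.22.
Under exogeneity and monotonicity, PN = (p₁ − p₀) / p₁.
PN = (0.63 − 0.22) / 0.63 = 0.41 / 0.63 ≈ 0.6508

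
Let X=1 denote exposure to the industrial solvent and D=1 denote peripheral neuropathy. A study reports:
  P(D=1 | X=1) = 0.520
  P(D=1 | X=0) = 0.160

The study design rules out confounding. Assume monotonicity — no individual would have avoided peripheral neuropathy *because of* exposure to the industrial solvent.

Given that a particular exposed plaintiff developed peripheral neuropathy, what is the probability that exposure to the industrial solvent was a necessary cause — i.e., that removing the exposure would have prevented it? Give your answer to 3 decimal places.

PN ≈ 0.692

Let p₁ = 0.52, p₀ = 0.16.
Under exogeneity and monotonicity, PN = (p₁ − p₀) / p₁.
PN = (0.52 − 0.16) / 0.52 = 0.36 / 0.52 ≈ 0.6923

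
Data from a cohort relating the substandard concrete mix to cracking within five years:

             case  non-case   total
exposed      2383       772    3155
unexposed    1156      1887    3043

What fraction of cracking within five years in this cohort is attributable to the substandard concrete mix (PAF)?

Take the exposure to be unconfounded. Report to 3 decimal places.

PAF ≈ 0.335

p₁ = P(outcome | exposed) = 2383/3155 = 0.75531
p₀ = P(outcome | unexposed) = 1156/3043 = 0.37989
Exposure prevalence π = 3155/6198 = 0.50904; overall risk P(Y=1) = 0.57099.
Under exogeneity, PAF = [P(Y=1) − p₀]/P(Y=1).
PAF = (0.57099 − 0.37989) / 0.57099 ≈ 0.3347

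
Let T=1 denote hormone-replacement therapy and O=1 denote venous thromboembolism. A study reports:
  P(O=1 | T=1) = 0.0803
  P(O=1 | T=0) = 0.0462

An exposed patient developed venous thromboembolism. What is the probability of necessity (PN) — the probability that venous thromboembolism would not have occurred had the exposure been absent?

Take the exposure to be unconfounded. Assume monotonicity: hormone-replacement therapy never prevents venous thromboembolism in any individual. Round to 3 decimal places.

Let p₁ = 0.0803, p₀ = 0.0462.
Under exogeneity and monotonicity, PN = (p₁ − p₀) / p₁.
PN = (0.0803 − 0.0462) / 0.0803 = 0.0341 / 0.0803 ≈ 0.4247

PN ≈ 0.425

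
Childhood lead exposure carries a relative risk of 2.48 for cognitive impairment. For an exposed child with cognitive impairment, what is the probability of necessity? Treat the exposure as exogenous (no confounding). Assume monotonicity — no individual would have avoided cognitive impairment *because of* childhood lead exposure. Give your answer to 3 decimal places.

Under exogeneity and monotonicity, PN = (RR − 1) / RR = 1 − 1/RR.
PN = (2.48 − 1) / 2.48 = 1.48 / 2.48 ≈ 0.5968

PN ≈ 0.597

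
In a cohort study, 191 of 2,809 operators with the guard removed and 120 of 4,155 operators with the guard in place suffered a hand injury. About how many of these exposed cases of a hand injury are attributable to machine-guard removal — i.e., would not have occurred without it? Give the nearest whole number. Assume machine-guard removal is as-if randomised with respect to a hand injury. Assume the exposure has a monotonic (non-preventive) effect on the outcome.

about 110 cases

p₁ = P(outcome | exposed) = 191/2809 = 0.067996
p₀ = P(outcome | unexposed) = 120/4155 = 0.028881
PN = (p₁ − p₀)/p₁ = (0.067996 − 0.028881) / 0.067996 ≈ 0.57525.
Attributable cases ≈ PN × (exposed cases) = 0.57525 × 191 ≈ 109.87.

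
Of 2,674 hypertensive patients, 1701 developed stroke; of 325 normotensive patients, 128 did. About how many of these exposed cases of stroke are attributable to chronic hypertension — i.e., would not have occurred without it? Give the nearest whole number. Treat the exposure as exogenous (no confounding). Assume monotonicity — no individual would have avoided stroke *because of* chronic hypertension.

about 648 cases

p₁ = P(outcome | exposed) = 1701/2674 = 0.63613
p₀ = P(outcome | unexposed) = 128/325 = 0.39385
PN = (p₁ − p₀)/p₁ = (0.63613 − 0.39385) / 0.63613 ≈ 0.38087.
Attributable cases ≈ PN × (exposed cases) = 0.38087 × 1701 ≈ 647.86.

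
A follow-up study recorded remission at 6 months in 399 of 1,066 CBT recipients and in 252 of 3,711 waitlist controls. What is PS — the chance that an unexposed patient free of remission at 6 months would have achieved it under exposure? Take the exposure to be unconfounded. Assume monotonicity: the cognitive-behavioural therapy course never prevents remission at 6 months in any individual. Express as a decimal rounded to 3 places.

PS ≈ 0.329

p₁ = P(outcome | exposed) = 399/1066 = 0.3743
p₀ = P(outcome | unexposed) = 252/3711 = 0.067906
Under exogeneity and monotonicity, PS = (p₁ − p₀) / (1 − p₀).
PS = (0.3743 − 0.067906) / (1 − 0.067906) = 0.30639 / 0.93209 ≈ 0.3287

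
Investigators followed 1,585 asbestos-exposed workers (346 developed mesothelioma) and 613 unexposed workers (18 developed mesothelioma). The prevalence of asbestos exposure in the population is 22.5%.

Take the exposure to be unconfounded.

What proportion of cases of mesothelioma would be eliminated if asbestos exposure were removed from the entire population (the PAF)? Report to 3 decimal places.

PAF ≈ 0.591

p₁ = P(outcome | exposed) = 346/1585 = 0.2183
p₀ = P(outcome | unexposed) = 18/613 = 0.029364
Overall risk P(Y=1) = π·p₁ + (1−π)·p₀ = 0.225×0.2183 + 0.775×0.029364 = 0.071874.
Under exogeneity, PAF = [P(Y=1) − p₀] / P(Y=1).
PAF = (0.071874 − 0.029364) / 0.071874 ≈ 0.5915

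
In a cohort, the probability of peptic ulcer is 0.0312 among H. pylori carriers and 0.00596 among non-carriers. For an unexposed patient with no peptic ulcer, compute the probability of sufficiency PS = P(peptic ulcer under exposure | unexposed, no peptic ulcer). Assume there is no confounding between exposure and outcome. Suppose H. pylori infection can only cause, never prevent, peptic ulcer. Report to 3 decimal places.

PS ≈ 0.025

Let p₁ = 0.0312, p₀ = 0.00596.
Under exogeneity and monotonicity, PS = (p₁ − p₀) / (1 − p₀).
PS = (0.0312 − 0.00596) / (1 − 0.00596) = 0.02524 / 0.99404 ≈ 0.0254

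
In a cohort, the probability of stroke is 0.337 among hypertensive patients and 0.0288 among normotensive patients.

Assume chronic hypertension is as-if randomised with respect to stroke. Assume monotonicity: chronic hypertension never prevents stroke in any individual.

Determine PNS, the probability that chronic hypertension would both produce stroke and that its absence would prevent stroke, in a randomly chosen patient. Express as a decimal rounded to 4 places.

Let p₁ = 0.337, p₀ = 0.0288.
Under exogeneity and monotonicity, PNS = p₁ − p₀.
PNS = 0.337 − 0.0288 = 0.3082

PNS ≈ 0.3082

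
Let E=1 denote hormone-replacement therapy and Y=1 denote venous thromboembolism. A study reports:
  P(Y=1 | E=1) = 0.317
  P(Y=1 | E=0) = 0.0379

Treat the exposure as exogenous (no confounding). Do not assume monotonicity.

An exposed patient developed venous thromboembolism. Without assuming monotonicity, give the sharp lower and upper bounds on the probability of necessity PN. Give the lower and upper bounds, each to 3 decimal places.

0.880 ≤ PN ≤ 1.000

Let p₁ = 0.317, p₀ = 0.0379.
Under exogeneity alone the bounds on PN are max{0,(p₁−p₀)/p₁} ≤ PN ≤ min{1,(1−p₀)/p₁}.
  lower = (p₁ − p₀)/p₁ = 0.2791 / 0.317 ≈ 0.8804
  upper = min{1, (1 − p₀)/p₁} = 0.9621 / 0.317 ≈ 3.0350 → capped at 1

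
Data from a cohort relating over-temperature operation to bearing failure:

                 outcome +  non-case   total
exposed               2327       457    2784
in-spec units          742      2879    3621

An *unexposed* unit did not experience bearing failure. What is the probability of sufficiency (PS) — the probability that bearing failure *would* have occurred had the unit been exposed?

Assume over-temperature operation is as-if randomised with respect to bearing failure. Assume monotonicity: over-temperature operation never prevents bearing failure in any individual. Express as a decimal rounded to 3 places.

PS ≈ 0.794

p₁ = P(outcome | exposed) = 2327/2784 = 0.83585
p₀ = P(outcome | unexposed) = 742/3621 = 0.20492
Under exogeneity and monotonicity, PS = (p₁ − p₀) / (1 − p₀).
PS = (0.83585 − 0.20492) / (1 − 0.20492) = 0.63093 / 0.79508 ≈ 0.7935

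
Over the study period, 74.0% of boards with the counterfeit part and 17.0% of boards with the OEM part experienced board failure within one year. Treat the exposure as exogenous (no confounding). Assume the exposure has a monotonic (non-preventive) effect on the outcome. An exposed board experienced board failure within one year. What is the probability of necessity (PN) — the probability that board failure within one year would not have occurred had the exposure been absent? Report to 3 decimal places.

p₁ = 0.74, p₀ = 0.17.
Under exogeneity and monotonicity, PN = (p₁ − p₀) / p₁.
PN = (0.74 − 0.17) / 0.74 = 0.57 / 0.74 ≈ 0.7703

PN ≈ 0.770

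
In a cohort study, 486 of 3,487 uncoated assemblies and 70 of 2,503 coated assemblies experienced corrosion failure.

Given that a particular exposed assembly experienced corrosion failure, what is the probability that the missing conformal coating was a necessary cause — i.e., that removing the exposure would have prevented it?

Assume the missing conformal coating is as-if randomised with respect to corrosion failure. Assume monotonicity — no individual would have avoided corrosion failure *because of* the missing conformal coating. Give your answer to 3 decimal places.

PN ≈ 0.799

p₁ = P(outcome | exposed) = 486/3487 = 0.13937
p₀ = P(outcome | unexposed) = 70/2503 = 0.027966
Under exogeneity and monotonicity, PN = (p₁ − p₀) / p₁.
PN = (0.13937 − 0.027966) / 0.13937 = 0.11141 / 0.13937 ≈ 0.7993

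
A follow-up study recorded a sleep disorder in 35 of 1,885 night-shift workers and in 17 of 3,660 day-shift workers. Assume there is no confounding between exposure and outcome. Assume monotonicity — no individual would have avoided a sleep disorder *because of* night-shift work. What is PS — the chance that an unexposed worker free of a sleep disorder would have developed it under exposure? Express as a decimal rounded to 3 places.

PS ≈ 0.014

p₁ = P(outcome | exposed) = 35/1885 = 0.018568
p₀ = P(outcome | unexposed) = 17/3660 = 0.0046448
Under exogeneity and monotonicity, PS = (p₁ − p₀) / (1 − p₀).
PS = (0.018568 − 0.0046448) / (1 − 0.0046448) = 0.013923 / 0.99536 ≈ 0.0140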